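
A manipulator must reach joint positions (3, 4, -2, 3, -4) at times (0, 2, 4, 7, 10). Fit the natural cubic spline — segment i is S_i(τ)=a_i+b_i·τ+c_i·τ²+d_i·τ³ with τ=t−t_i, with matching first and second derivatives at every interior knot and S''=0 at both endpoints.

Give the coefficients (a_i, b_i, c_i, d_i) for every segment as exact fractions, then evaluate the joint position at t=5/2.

Δ: Δ0=1/2, Δ1=-3, Δ2=5/3, Δ3=-7/3
row 1: diag=8, rhs=-21; c'=1/4, d'=-21/8
row 2: denom=10−2·1/4=19/2; d'=(28−2·-21/8)/(19/2)=7/2
row 3: denom=12−3·6/19=210/19; d'=(-24−3·7/2)/(210/19)=-437/140
back: M3=-437/140
back: M2=7/2−6/19·-437/140=157/35
back: M1=-21/8−1/4·157/35=-1049/280
M: M0=0, M1=-1049/280, M2=157/35, M3=-437/140, M4=0
seg 0: a=3, c=M0/2=0, d=(M1−M0)/(6·2)=-1049/3360, b=Δ0−h0·(2M0+M1)/6=1469/840
seg 1: a=4, c=M1/2=-1049/560, d=(M2−M1)/(6·2)=461/672, b=Δ1−h1·(2M1+M2)/6=-839/420
seg 2: a=-2, c=M2/2=157/70, d=(M3−M2)/(6·3)=-71/168, b=Δ2−h2·(2M2+M3)/6=-151/120
seg 3: a=3, c=M3/2=-437/280, d=(M4−M3)/(6·3)=437/2520, b=Δ3−h3·(2M3+M4)/6=331/420
t_q=5/2 → seg 1, τ=1/2; S=4+-839/420·τ+-1049/560·τ²+461/672·τ³=23463/8960

  seg 0: a=3 b=1469/840 c=0 d=-1049/3360
  seg 1: a=4 b=-839/420 c=-1049/560 d=461/672
  seg 2: a=-2 b=-151/120 c=157/70 d=-71/168
  seg 3: a=3 b=331/420 c=-437/280 d=437/2520
S(5/2) = 23463/8960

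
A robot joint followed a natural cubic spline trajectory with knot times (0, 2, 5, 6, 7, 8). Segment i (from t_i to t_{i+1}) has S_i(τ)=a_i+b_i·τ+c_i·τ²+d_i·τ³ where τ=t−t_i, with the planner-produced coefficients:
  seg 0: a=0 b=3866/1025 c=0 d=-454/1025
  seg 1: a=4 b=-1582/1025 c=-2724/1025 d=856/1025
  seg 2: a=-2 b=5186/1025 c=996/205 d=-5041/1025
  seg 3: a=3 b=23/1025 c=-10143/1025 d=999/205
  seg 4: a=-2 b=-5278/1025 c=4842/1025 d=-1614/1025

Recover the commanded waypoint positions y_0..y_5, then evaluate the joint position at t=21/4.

y_0 = S_0(0) = a_0 = 0
y_1 = S_1(0) = a_1 = 4
y_2 = S_2(0) = a_2 = -2
y_3 = S_3(0) = a_3 = 3
y_4 = S_4(0) = a_4 = -2
y_5 = S_4(1) = -4
t_q=21/4 is in segment 2 (τ=1/4); S_2(τ)=-6669/13120

y_0=0 y_1=4 y_2=-2 y_3=3 y_4=-2 y_5=-4
S(21/4) = -6669/13120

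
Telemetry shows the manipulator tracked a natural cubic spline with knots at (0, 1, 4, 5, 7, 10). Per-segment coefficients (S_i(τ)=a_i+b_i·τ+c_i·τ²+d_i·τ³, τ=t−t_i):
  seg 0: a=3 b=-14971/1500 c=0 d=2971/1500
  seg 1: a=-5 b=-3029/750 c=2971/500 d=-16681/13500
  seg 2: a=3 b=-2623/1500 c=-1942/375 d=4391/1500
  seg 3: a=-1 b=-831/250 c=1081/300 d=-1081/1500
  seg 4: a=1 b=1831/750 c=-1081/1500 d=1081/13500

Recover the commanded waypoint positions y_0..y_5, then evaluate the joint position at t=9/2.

y_0 = S_0(0) = a_0 = 3
y_1 = S_1(0) = a_1 = -5
y_2 = S_2(0) = a_2 = 3
y_3 = S_3(0) = a_3 = -1
y_4 = S_4(0) = a_4 = 1
y_5 = S_4(3) = 4
t_q=9/2 is in segment 2 (τ=1/2); S_2(τ)=14363/12000

y_0=3 y_1=-5 y_2=3 y_3=-1 y_4=1 y_5=4
S(9/2) = 14363/12000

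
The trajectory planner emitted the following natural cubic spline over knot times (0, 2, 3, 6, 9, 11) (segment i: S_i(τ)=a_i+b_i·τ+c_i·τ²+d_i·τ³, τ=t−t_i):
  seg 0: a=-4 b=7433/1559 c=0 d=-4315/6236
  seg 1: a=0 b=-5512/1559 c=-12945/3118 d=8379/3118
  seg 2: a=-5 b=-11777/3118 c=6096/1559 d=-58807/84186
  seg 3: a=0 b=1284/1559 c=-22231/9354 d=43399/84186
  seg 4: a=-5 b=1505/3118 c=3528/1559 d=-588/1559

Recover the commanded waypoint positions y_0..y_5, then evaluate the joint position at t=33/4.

y_0 = S_0(0) = a_0 = -4
y_1 = S_1(0) = a_1 = 0
y_2 = S_2(0) = a_2 = -5
y_3 = S_3(0) = a_3 = 0
y_4 = S_4(0) = a_4 = -5
y_5 = S_4(2) = 2
t_q=33/4 is in segment 3 (τ=9/4); S_3(τ)=-859383/199552

y_0=-4 y_1=0 y_2=-5 y_3=0 y_4=-5 y_5=2
S(33/4) = -859383/199552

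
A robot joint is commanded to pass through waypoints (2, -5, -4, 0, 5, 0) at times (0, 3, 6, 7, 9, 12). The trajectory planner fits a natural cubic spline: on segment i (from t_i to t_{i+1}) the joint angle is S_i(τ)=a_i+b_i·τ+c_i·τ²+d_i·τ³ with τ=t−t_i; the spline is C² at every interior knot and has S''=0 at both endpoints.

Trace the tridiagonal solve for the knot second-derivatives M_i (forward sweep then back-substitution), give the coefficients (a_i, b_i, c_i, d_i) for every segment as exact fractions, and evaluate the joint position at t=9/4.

  seg 0: a=2 b=-1057/396 c=0 d=133/3564
  seg 1: a=-5 b=-329/198 c=133/396 d=391/3564
  seg 2: a=-4 b=1313/396 c=131/99 d=-23/36
  seg 3: a=0 b=89/22 c=-235/396 d=-71/792
  seg 4: a=5 b=59/99 c=-112/99 d=112/891
S(9/4) = -10083/2816

Δ: Δ0=-7/3, Δ1=1/3, Δ2=4, Δ3=5/2, Δ4=-5/3
row 1: diag=12, rhs=16; c'=1/4, d'=4/3
row 2: denom=8−3·1/4=29/4; d'=(22−3·4/3)/(29/4)=72/29
row 3: denom=6−1·4/29=170/29; d'=(-9−1·72/29)/(170/29)=-333/170
row 4: denom=10−2·29/85=792/85; d'=(-25−2·-333/170)/(792/85)=-224/99
back: M4=-224/99
back: M3=-333/170−29/85·-224/99=-235/198
back: M2=72/29−4/29·-235/198=262/99
back: M1=4/3−1/4·262/99=133/198
M: M0=0, M1=133/198, M2=262/99, M3=-235/198, M4=-224/99, M5=0
seg 0: a=2, c=M0/2=0, d=(M1−M0)/(6·3)=133/3564, b=Δ0−h0·(2M0+M1)/6=-1057/396
seg 1: a=-5, c=M1/2=133/396, d=(M2−M1)/(6·3)=391/3564, b=Δ1−h1·(2M1+M2)/6=-329/198
seg 2: a=-4, c=M2/2=131/99, d=(M3−M2)/(6·1)=-23/36, b=Δ2−h2·(2M2+M3)/6=1313/396
seg 3: a=0, c=M3/2=-235/396, d=(M4−M3)/(6·2)=-71/792, b=Δ3−h3·(2M3+M4)/6=89/22
seg 4: a=5, c=M4/2=-112/99, d=(M5−M4)/(6·3)=112/891, b=Δ4−h4·(2M4+M5)/6=59/99
t_q=9/4 → seg 0, τ=9/4; S=2+-1057/396·τ+0·τ²+133/3564·τ³=-10083/2816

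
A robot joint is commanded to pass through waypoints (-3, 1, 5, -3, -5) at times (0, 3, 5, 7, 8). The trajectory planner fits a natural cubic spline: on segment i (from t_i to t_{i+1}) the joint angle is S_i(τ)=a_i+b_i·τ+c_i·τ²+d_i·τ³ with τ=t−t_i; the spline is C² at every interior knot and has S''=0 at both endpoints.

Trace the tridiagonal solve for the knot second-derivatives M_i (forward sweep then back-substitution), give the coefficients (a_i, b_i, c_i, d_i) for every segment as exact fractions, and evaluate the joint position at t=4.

  seg 0: a=-3 b=85/156 c=0 d=41/468
  seg 1: a=1 b=227/78 c=41/52 d=-97/156
  seg 2: a=5 b=-109/78 c=-153/52 d=32/39
  seg 3: a=-3 b=-259/78 c=103/52 d=-103/156
S(4) = 53/13

Δ: Δ0=4/3, Δ1=2, Δ2=-4, Δ3=-2
row 1: diag=10, rhs=4; c'=1/5, d'=2/5
row 2: denom=8−2·1/5=38/5; d'=(-36−2·2/5)/(38/5)=-92/19
row 3: denom=6−2·5/19=104/19; d'=(12−2·-92/19)/(104/19)=103/26
back: M3=103/26
back: M2=-92/19−5/19·103/26=-153/26
back: M1=2/5−1/5·-153/26=41/26
M: M0=0, M1=41/26, M2=-153/26, M3=103/26, M4=0
seg 0: a=-3, c=M0/2=0, d=(M1−M0)/(6·3)=41/468, b=Δ0−h0·(2M0+M1)/6=85/156
seg 1: a=1, c=M1/2=41/52, d=(M2−M1)/(6·2)=-97/156, b=Δ1−h1·(2M1+M2)/6=227/78
seg 2: a=5, c=M2/2=-153/52, d=(M3−M2)/(6·2)=32/39, b=Δ2−h2·(2M2+M3)/6=-109/78
seg 3: a=-3, c=M3/2=103/52, d=(M4−M3)/(6·1)=-103/156, b=Δ3−h3·(2M3+M4)/6=-259/78
t_q=4 → seg 1, τ=1; S=1+227/78·τ+41/52·τ²+-97/156·τ³=53/13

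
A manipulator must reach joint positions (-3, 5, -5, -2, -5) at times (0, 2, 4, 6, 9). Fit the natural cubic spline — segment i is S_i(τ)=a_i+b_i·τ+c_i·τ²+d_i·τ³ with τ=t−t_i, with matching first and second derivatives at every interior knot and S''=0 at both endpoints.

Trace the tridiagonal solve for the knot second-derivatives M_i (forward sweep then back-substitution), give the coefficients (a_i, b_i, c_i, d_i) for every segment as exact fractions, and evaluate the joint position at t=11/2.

  seg 0: a=-3 b=490/71 c=0 d=-103/142
  seg 1: a=5 b=-128/71 c=-309/71 d=391/284
  seg 2: a=-5 b=-191/71 c=555/142 d=-515/568
  seg 3: a=-2 b=293/142 c=-435/284 d=145/852
S(11/2) = -15001/4544

Δ: Δ0=4, Δ1=-5, Δ2=3/2, Δ3=-1
row 1: diag=8, rhs=-54; c'=1/4, d'=-27/4
row 2: denom=8−2·1/4=15/2; d'=(39−2·-27/4)/(15/2)=7
row 3: denom=10−2·4/15=142/15; d'=(-15−2·7)/(142/15)=-435/142
back: M3=-435/142
back: M2=7−4/15·-435/142=555/71
back: M1=-27/4−1/4·555/71=-618/71
M: M0=0, M1=-618/71, M2=555/71, M3=-435/142, M4=0
seg 0: a=-3, c=M0/2=0, d=(M1−M0)/(6·2)=-103/142, b=Δ0−h0·(2M0+M1)/6=490/71
seg 1: a=5, c=M1/2=-309/71, d=(M2−M1)/(6·2)=391/284, b=Δ1−h1·(2M1+M2)/6=-128/71
seg 2: a=-5, c=M2/2=555/142, d=(M3−M2)/(6·2)=-515/568, b=Δ2−h2·(2M2+M3)/6=-191/71
seg 3: a=-2, c=M3/2=-435/284, d=(M4−M3)/(6·3)=145/852, b=Δ3−h3·(2M3+M4)/6=293/142
t_q=11/2 → seg 2, τ=3/2; S=-5+-191/71·τ+555/142·τ²+-515/568·τ³=-15001/4544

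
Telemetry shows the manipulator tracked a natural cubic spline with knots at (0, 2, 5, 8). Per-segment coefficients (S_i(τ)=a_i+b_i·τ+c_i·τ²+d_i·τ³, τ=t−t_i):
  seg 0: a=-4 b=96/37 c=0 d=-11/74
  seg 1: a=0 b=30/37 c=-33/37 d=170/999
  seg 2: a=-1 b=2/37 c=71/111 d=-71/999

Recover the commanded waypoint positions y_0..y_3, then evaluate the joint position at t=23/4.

y_0 = S_0(0) = a_0 = -4
y_1 = S_1(0) = a_1 = 0
y_2 = S_2(0) = a_2 = -1
y_3 = S_2(3) = 3
t_q=23/4 is in segment 2 (τ=3/4); S_2(τ)=-1491/2368

y_0=-4 y_1=0 y_2=-1 y_3=3
S(23/4) = -1491/2368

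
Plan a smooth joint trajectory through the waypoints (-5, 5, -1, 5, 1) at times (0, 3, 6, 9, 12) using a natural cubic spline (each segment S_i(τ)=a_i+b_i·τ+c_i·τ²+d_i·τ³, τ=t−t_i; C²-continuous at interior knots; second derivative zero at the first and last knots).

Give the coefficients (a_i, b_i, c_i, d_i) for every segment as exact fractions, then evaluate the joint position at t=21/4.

Δ: Δ0=10/3, Δ1=-2, Δ2=2, Δ3=-4/3
row 1: diag=12, rhs=-32; c'=1/4, d'=-8/3
row 2: denom=12−3·1/4=45/4; d'=(24−3·-8/3)/(45/4)=128/45
row 3: denom=12−3·4/15=56/5; d'=(-20−3·128/45)/(56/5)=-107/42
back: M3=-107/42
back: M2=128/45−4/15·-107/42=74/21
back: M1=-8/3−1/4·74/21=-149/42
M: M0=0, M1=-149/42, M2=74/21, M3=-107/42, M4=0
seg 0: a=-5, c=M0/2=0, d=(M1−M0)/(6·3)=-149/756, b=Δ0−h0·(2M0+M1)/6=143/28
seg 1: a=5, c=M1/2=-149/84, d=(M2−M1)/(6·3)=11/28, b=Δ1−h1·(2M1+M2)/6=-3/14
seg 2: a=-1, c=M2/2=37/21, d=(M3−M2)/(6·3)=-85/252, b=Δ2−h2·(2M2+M3)/6=-1/4
seg 3: a=5, c=M3/2=-107/84, d=(M4−M3)/(6·3)=107/756, b=Δ3−h3·(2M3+M4)/6=17/14
t_q=21/4 → seg 1, τ=9/4; S=5+-3/14·τ+-149/84·τ²+11/28·τ³=23/1792

  seg 0: a=-5 b=143/28 c=0 d=-149/756
  seg 1: a=5 b=-3/14 c=-149/84 d=11/28
  seg 2: a=-1 b=-1/4 c=37/21 d=-85/252
  seg 3: a=5 b=17/14 c=-107/84 d=107/756
S(21/4) = 23/1792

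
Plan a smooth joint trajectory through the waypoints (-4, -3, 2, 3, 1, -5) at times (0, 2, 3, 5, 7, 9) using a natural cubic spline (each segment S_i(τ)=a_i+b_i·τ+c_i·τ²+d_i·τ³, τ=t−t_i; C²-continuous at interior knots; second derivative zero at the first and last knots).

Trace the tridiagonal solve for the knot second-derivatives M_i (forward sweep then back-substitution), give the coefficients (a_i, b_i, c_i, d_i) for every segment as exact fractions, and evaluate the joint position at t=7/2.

  seg 0: a=-4 b=-1253/954 c=0 d=865/1908
  seg 1: a=-3 b=3937/954 c=865/318 d=-881/477
  seg 2: a=2 b=3841/954 c=-299/106 d=1009/1908
  seg 3: a=3 b=-869/954 c=56/159 d=-757/3816
  seg 4: a=1 b=-898/477 c=-533/636 d=533/3816
S(7/2) = 17167/5088

Δ: Δ0=1/2, Δ1=5, Δ2=1/2, Δ3=-1, Δ4=-3
row 1: diag=6, rhs=27; c'=1/6, d'=9/2
row 2: denom=6−1·1/6=35/6; d'=(-27−1·9/2)/(35/6)=-27/5
row 3: denom=8−2·12/35=256/35; d'=(-9−2·-27/5)/(256/35)=63/256
row 4: denom=8−2·35/128=477/64; d'=(-12−2·63/256)/(477/64)=-533/318
back: M4=-533/318
back: M3=63/256−35/128·-533/318=112/159
back: M2=-27/5−12/35·112/159=-299/53
back: M1=9/2−1/6·-299/53=865/159
M: M0=0, M1=865/159, M2=-299/53, M3=112/159, M4=-533/318, M5=0
seg 0: a=-4, c=M0/2=0, d=(M1−M0)/(6·2)=865/1908, b=Δ0−h0·(2M0+M1)/6=-1253/954
seg 1: a=-3, c=M1/2=865/318, d=(M2−M1)/(6·1)=-881/477, b=Δ1−h1·(2M1+M2)/6=3937/954
seg 2: a=2, c=M2/2=-299/106, d=(M3−M2)/(6·2)=1009/1908, b=Δ2−h2·(2M2+M3)/6=3841/954
seg 3: a=3, c=M3/2=56/159, d=(M4−M3)/(6·2)=-757/3816, b=Δ3−h3·(2M3+M4)/6=-869/954
seg 4: a=1, c=M4/2=-533/636, d=(M5−M4)/(6·2)=533/3816, b=Δ4−h4·(2M4+M5)/6=-898/477
t_q=7/2 → seg 2, τ=1/2; S=2+3841/954·τ+-299/106·τ²+1009/1908·τ³=17167/5088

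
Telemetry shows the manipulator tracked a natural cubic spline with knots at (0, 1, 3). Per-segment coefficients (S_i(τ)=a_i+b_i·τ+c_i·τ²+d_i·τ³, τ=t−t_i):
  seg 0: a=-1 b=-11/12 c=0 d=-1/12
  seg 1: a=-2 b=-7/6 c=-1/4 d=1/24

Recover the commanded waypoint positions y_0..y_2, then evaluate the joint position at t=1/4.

y_0 = S_0(0) = a_0 = -1
y_1 = S_1(0) = a_1 = -2
y_2 = S_1(2) = -5
t_q=1/4 is in segment 0 (τ=1/4); S_0(τ)=-315/256

y_0=-1 y_1=-2 y_2=-5
S(1/4) = -315/256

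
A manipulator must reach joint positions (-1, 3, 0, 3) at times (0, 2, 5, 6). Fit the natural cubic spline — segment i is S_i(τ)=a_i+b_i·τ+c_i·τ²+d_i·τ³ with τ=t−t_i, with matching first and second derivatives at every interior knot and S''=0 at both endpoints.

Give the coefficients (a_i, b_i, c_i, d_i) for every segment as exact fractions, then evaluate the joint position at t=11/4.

Δ: Δ0=2, Δ1=-1, Δ2=3
row 1: diag=10, rhs=-18; c'=3/10, d'=-9/5
row 2: denom=8−3·3/10=71/10; d'=(24−3·-9/5)/(71/10)=294/71
back: M2=294/71
back: M1=-9/5−3/10·294/71=-216/71
M: M0=0, M1=-216/71, M2=294/71, M3=0
seg 0: a=-1, c=M0/2=0, d=(M1−M0)/(6·2)=-18/71, b=Δ0−h0·(2M0+M1)/6=214/71
seg 1: a=3, c=M1/2=-108/71, d=(M2−M1)/(6·3)=85/213, b=Δ1−h1·(2M1+M2)/6=-2/71
seg 2: a=0, c=M2/2=147/71, d=(M3−M2)/(6·1)=-49/71, b=Δ2−h2·(2M2+M3)/6=115/71
t_q=11/4 → seg 1, τ=3/4; S=3+-2/71·τ+-108/71·τ²+85/213·τ³=10413/4544

  seg 0: a=-1 b=214/71 c=0 d=-18/71
  seg 1: a=3 b=-2/71 c=-108/71 d=85/213
  seg 2: a=0 b=115/71 c=147/71 d=-49/71
S(11/4) = 10413/4544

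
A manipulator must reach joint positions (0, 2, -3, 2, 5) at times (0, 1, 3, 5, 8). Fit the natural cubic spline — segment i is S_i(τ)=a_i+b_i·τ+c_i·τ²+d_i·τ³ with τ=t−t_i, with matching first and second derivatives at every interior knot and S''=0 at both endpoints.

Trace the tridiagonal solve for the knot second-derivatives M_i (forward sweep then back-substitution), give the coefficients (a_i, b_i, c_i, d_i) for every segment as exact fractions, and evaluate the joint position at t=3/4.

Δ: Δ0=2, Δ1=-5/2, Δ2=5/2, Δ3=1
row 1: diag=6, rhs=-27; c'=1/3, d'=-9/2
row 2: denom=8−2·1/3=22/3; d'=(30−2·-9/2)/(22/3)=117/22
row 3: denom=10−2·3/11=104/11; d'=(-9−2·117/22)/(104/11)=-27/13
back: M3=-27/13
back: M2=117/22−3/11·-27/13=153/26
back: M1=-9/2−1/3·153/26=-84/13
M: M0=0, M1=-84/13, M2=153/26, M3=-27/13, M4=0
seg 0: a=0, c=M0/2=0, d=(M1−M0)/(6·1)=-14/13, b=Δ0−h0·(2M0+M1)/6=40/13
seg 1: a=2, c=M1/2=-42/13, d=(M2−M1)/(6·2)=107/104, b=Δ1−h1·(2M1+M2)/6=-2/13
seg 2: a=-3, c=M2/2=153/52, d=(M3−M2)/(6·2)=-69/104, b=Δ2−h2·(2M2+M3)/6=-19/26
seg 3: a=2, c=M3/2=-27/26, d=(M4−M3)/(6·3)=3/26, b=Δ3−h3·(2M3+M4)/6=40/13
t_q=3/4 → seg 0, τ=3/4; S=0+40/13·τ+0·τ²+-14/13·τ³=771/416

  seg 0: a=0 b=40/13 c=0 d=-14/13
  seg 1: a=2 b=-2/13 c=-42/13 d=107/104
  seg 2: a=-3 b=-19/26 c=153/52 d=-69/104
  seg 3: a=2 b=40/13 c=-27/26 d=3/26
S(3/4) = 771/416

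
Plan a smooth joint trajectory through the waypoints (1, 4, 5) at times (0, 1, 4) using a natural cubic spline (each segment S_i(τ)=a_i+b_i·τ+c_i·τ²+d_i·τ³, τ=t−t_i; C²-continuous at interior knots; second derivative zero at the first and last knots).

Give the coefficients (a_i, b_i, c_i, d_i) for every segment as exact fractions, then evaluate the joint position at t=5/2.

  seg 0: a=1 b=10/3 c=0 d=-1/3
  seg 1: a=4 b=7/3 c=-1 d=1/9
S(5/2) = 45/8

Δ: Δ0=3, Δ1=1/3
row 1: diag=8, rhs=-16; c'=3/8, d'=-2
back: M1=-2
M: M0=0, M1=-2, M2=0
seg 0: a=1, c=M0/2=0, d=(M1−M0)/(6·1)=-1/3, b=Δ0−h0·(2M0+M1)/6=10/3
seg 1: a=4, c=M1/2=-1, d=(M2−M1)/(6·3)=1/9, b=Δ1−h1·(2M1+M2)/6=7/3
t_q=5/2 → seg 1, τ=3/2; S=4+7/3·τ+-1·τ²+1/9·τ³=45/8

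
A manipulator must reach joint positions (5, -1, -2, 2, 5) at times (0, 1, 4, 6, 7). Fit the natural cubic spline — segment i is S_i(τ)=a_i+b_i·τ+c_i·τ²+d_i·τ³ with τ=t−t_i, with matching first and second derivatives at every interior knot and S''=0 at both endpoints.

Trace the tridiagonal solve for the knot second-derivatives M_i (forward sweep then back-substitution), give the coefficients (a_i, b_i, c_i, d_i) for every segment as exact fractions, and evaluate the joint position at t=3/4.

Δ: Δ0=-6, Δ1=-1/3, Δ2=2, Δ3=3
row 1: diag=8, rhs=34; c'=3/8, d'=17/4
row 2: denom=10−3·3/8=71/8; d'=(14−3·17/4)/(71/8)=10/71
row 3: denom=6−2·16/71=394/71; d'=(6−2·10/71)/(394/71)=203/197
back: M3=203/197
back: M2=10/71−16/71·203/197=-18/197
back: M1=17/4−3/8·-18/197=844/197
M: M0=0, M1=844/197, M2=-18/197, M3=203/197, M4=0
seg 0: a=5, c=M0/2=0, d=(M1−M0)/(6·1)=422/591, b=Δ0−h0·(2M0+M1)/6=-3968/591
seg 1: a=-1, c=M1/2=422/197, d=(M2−M1)/(6·3)=-431/1773, b=Δ1−h1·(2M1+M2)/6=-2702/591
seg 2: a=-2, c=M2/2=-9/197, d=(M3−M2)/(6·2)=221/2364, b=Δ2−h2·(2M2+M3)/6=1015/591
seg 3: a=2, c=M3/2=203/394, d=(M4−M3)/(6·1)=-203/1182, b=Δ3−h3·(2M3+M4)/6=1570/591
t_q=3/4 → seg 0, τ=3/4; S=5+-3968/591·τ+0·τ²+422/591·τ³=1675/6304

  seg 0: a=5 b=-3968/591 c=0 d=422/591
  seg 1: a=-1 b=-2702/591 c=422/197 d=-431/1773
  seg 2: a=-2 b=1015/591 c=-9/197 d=221/2364
  seg 3: a=2 b=1570/591 c=203/394 d=-203/1182
S(3/4) = 1675/6304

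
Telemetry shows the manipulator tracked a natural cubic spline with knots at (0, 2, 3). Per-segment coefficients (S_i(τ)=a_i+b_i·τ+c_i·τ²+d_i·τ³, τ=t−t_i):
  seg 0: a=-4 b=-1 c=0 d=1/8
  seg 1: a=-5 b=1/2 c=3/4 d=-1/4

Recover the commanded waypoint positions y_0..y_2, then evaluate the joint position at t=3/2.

y_0 = S_0(0) = a_0 = -4
y_1 = S_1(0) = a_1 = -5
y_2 = S_1(1) = -4
t_q=3/2 is in segment 0 (τ=3/2); S_0(τ)=-325/64

y_0=-4 y_1=-5 y_2=-4
S(3/2) = -325/64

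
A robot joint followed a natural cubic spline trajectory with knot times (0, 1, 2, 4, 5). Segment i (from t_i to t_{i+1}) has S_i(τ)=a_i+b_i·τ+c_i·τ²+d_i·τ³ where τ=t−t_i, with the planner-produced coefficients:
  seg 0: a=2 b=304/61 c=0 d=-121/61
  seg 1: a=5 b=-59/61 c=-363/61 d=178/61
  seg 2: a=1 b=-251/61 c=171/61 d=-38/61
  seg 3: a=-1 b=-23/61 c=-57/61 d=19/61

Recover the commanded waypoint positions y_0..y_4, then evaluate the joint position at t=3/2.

y_0 = S_0(0) = a_0 = 2
y_1 = S_1(0) = a_1 = 5
y_2 = S_2(0) = a_2 = 1
y_3 = S_3(0) = a_3 = -1
y_4 = S_3(1) = -2
t_q=3/2 is in segment 1 (τ=1/2); S_1(τ)=207/61

y_0=2 y_1=5 y_2=1 y_3=-1 y_4=-2
S(3/2) = 207/61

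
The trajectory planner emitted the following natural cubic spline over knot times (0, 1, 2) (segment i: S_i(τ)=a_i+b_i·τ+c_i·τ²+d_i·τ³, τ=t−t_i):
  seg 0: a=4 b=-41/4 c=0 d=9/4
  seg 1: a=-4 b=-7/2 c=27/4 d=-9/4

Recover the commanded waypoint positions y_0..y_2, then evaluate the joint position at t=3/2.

y_0=4 y_1=-4 y_2=-3
S(3/2) = -139/32

y_0 = S_0(0) = a_0 = 4
y_1 = S_1(0) = a_1 = -4
y_2 = S_1(1) = -3
t_q=3/2 is in segment 1 (τ=1/2); S_1(τ)=-139/32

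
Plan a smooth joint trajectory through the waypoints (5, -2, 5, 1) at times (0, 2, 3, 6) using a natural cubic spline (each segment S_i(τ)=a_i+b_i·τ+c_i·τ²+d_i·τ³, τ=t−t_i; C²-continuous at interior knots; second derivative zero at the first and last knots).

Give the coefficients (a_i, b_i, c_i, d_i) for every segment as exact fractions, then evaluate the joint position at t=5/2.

Δ: Δ0=-7/2, Δ1=7, Δ2=-4/3
row 1: diag=6, rhs=63; c'=1/6, d'=21/2
row 2: denom=8−1·1/6=47/6; d'=(-50−1·21/2)/(47/6)=-363/47
back: M2=-363/47
back: M1=21/2−1/6·-363/47=554/47
M: M0=0, M1=554/47, M2=-363/47, M3=0
seg 0: a=5, c=M0/2=0, d=(M1−M0)/(6·2)=277/282, b=Δ0−h0·(2M0+M1)/6=-2095/282
seg 1: a=-2, c=M1/2=277/47, d=(M2−M1)/(6·1)=-917/282, b=Δ1−h1·(2M1+M2)/6=1229/282
seg 2: a=5, c=M2/2=-363/94, d=(M3−M2)/(6·3)=121/282, b=Δ2−h2·(2M2+M3)/6=901/141
t_q=5/2 → seg 1, τ=1/2; S=-2+1229/282·τ+277/47·τ²+-917/282·τ³=937/752

  seg 0: a=5 b=-2095/282 c=0 d=277/282
  seg 1: a=-2 b=1229/282 c=277/47 d=-917/282
  seg 2: a=5 b=901/141 c=-363/94 d=121/282
S(5/2) = 937/752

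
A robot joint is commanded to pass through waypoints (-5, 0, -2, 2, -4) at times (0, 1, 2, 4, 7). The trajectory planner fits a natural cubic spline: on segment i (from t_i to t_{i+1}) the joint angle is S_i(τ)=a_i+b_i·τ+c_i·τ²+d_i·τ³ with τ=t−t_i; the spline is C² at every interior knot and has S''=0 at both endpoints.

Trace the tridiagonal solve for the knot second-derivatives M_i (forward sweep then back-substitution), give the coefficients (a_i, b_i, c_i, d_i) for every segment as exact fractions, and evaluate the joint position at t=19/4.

Δ: Δ0=5, Δ1=-2, Δ2=2, Δ3=-2
row 1: diag=4, rhs=-42; c'=1/4, d'=-21/2
row 2: denom=6−1·1/4=23/4; d'=(24−1·-21/2)/(23/4)=6
row 3: denom=10−2·8/23=214/23; d'=(-24−2·6)/(214/23)=-414/107
back: M3=-414/107
back: M2=6−8/23·-414/107=786/107
back: M1=-21/2−1/4·786/107=-1320/107
M: M0=0, M1=-1320/107, M2=786/107, M3=-414/107, M4=0
seg 0: a=-5, c=M0/2=0, d=(M1−M0)/(6·1)=-220/107, b=Δ0−h0·(2M0+M1)/6=755/107
seg 1: a=0, c=M1/2=-660/107, d=(M2−M1)/(6·1)=351/107, b=Δ1−h1·(2M1+M2)/6=95/107
seg 2: a=-2, c=M2/2=393/107, d=(M3−M2)/(6·2)=-100/107, b=Δ2−h2·(2M2+M3)/6=-172/107
seg 3: a=2, c=M3/2=-207/107, d=(M4−M3)/(6·3)=23/107, b=Δ3−h3·(2M3+M4)/6=200/107
t_q=19/4 → seg 3, τ=3/4; S=2+200/107·τ+-207/107·τ²+23/107·τ³=16465/6848

  seg 0: a=-5 b=755/107 c=0 d=-220/107
  seg 1: a=0 b=95/107 c=-660/107 d=351/107
  seg 2: a=-2 b=-172/107 c=393/107 d=-100/107
  seg 3: a=2 b=200/107 c=-207/107 d=23/107
S(19/4) = 16465/6848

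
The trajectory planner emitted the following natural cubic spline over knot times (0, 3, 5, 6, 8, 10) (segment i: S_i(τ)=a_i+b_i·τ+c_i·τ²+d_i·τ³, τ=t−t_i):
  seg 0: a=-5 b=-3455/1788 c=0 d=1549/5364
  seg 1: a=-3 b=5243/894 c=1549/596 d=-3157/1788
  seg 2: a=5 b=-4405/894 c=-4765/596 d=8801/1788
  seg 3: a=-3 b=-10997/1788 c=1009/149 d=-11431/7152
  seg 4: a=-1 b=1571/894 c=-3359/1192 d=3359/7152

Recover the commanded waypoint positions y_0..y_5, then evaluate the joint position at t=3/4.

y_0=-5 y_1=-3 y_2=5 y_3=-3 y_4=-1 y_5=-5
S(3/4) = -241353/38144

y_0 = S_0(0) = a_0 = -5
y_1 = S_1(0) = a_1 = -3
y_2 = S_2(0) = a_2 = 5
y_3 = S_3(0) = a_3 = -3
y_4 = S_4(0) = a_4 = -1
y_5 = S_4(2) = -5
t_q=3/4 is in segment 0 (τ=3/4); S_0(τ)=-241353/38144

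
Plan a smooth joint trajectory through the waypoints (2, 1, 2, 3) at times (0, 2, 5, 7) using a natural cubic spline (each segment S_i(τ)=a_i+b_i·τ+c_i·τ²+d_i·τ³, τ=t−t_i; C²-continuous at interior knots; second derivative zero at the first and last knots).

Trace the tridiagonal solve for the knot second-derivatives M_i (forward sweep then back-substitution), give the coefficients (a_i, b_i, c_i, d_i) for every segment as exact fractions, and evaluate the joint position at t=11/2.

Δ: Δ0=-1/2, Δ1=1/3, Δ2=1/2
row 1: diag=10, rhs=5; c'=3/10, d'=1/2
row 2: denom=10−3·3/10=91/10; d'=(1−3·1/2)/(91/10)=-5/91
back: M2=-5/91
back: M1=1/2−3/10·-5/91=47/91
M: M0=0, M1=47/91, M2=-5/91, M3=0
seg 0: a=2, c=M0/2=0, d=(M1−M0)/(6·2)=47/1092, b=Δ0−h0·(2M0+M1)/6=-367/546
seg 1: a=1, c=M1/2=47/182, d=(M2−M1)/(6·3)=-2/63, b=Δ1−h1·(2M1+M2)/6=-85/546
seg 2: a=2, c=M2/2=-5/182, d=(M3−M2)/(6·2)=5/1092, b=Δ2−h2·(2M2+M3)/6=293/546
t_q=11/2 → seg 2, τ=1/2; S=2+293/546·τ+-5/182·τ²+5/1092·τ³=941/416

  seg 0: a=2 b=-367/546 c=0 d=47/1092
  seg 1: a=1 b=-85/546 c=47/182 d=-2/63
  seg 2: a=2 b=293/546 c=-5/182 d=5/1092
S(11/2) = 941/416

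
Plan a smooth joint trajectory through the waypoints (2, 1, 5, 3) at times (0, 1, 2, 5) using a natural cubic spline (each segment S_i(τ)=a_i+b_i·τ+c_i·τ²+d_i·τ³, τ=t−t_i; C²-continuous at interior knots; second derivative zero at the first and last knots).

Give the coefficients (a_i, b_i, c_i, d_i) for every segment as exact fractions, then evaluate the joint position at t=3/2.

  seg 0: a=2 b=-227/93 c=0 d=134/93
  seg 1: a=1 b=175/93 c=134/31 d=-205/93
  seg 2: a=5 b=364/93 c=-71/31 d=71/279
S(3/2) = 681/248

Δ: Δ0=-1, Δ1=4, Δ2=-2/3
row 1: diag=4, rhs=30; c'=1/4, d'=15/2
row 2: denom=8−1·1/4=31/4; d'=(-28−1·15/2)/(31/4)=-142/31
back: M2=-142/31
back: M1=15/2−1/4·-142/31=268/31
M: M0=0, M1=268/31, M2=-142/31, M3=0
seg 0: a=2, c=M0/2=0, d=(M1−M0)/(6·1)=134/93, b=Δ0−h0·(2M0+M1)/6=-227/93
seg 1: a=1, c=M1/2=134/31, d=(M2−M1)/(6·1)=-205/93, b=Δ1−h1·(2M1+M2)/6=175/93
seg 2: a=5, c=M2/2=-71/31, d=(M3−M2)/(6·3)=71/279, b=Δ2−h2·(2M2+M3)/6=364/93
t_q=3/2 → seg 1, τ=1/2; S=1+175/93·τ+134/31·τ²+-205/93·τ³=681/248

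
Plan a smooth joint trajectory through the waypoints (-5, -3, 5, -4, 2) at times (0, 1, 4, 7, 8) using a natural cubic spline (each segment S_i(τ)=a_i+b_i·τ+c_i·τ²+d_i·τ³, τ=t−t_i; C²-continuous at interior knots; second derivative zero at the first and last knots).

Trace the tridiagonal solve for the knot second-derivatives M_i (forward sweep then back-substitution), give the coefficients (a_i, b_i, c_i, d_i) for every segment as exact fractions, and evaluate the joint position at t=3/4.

Δ: Δ0=2, Δ1=8/3, Δ2=-3, Δ3=6
row 1: diag=8, rhs=4; c'=3/8, d'=1/2
row 2: denom=12−3·3/8=87/8; d'=(-34−3·1/2)/(87/8)=-284/87
row 3: denom=8−3·8/29=208/29; d'=(54−3·-284/87)/(208/29)=925/104
back: M3=925/104
back: M2=-284/87−8/29·925/104=-223/39
back: M1=1/2−3/8·-223/39=275/104
M: M0=0, M1=275/104, M2=-223/39, M3=925/104, M4=0
seg 0: a=-5, c=M0/2=0, d=(M1−M0)/(6·1)=275/624, b=Δ0−h0·(2M0+M1)/6=973/624
seg 1: a=-3, c=M1/2=275/208, d=(M2−M1)/(6·3)=-2609/5616, b=Δ1−h1·(2M1+M2)/6=899/312
seg 2: a=5, c=M2/2=-223/78, d=(M3−M2)/(6·3)=4559/5616, b=Δ2−h2·(2M2+M3)/6=-83/48
seg 3: a=-4, c=M3/2=925/208, d=(M4−M3)/(6·1)=-925/624, b=Δ3−h3·(2M3+M4)/6=947/312
t_q=3/4 → seg 0, τ=3/4; S=-5+973/624·τ+0·τ²+275/624·τ³=-48517/13312

  seg 0: a=-5 b=973/624 c=0 d=275/624
  seg 1: a=-3 b=899/312 c=275/208 d=-2609/5616
  seg 2: a=5 b=-83/48 c=-223/78 d=4559/5616
  seg 3: a=-4 b=947/312 c=925/208 d=-925/624
S(3/4) = -48517/13312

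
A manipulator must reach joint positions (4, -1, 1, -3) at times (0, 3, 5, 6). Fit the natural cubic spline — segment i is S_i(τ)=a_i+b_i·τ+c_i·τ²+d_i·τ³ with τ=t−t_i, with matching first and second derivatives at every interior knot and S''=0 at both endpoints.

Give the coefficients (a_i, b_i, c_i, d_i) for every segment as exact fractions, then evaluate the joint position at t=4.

Δ: Δ0=-5/3, Δ1=1, Δ2=-4
row 1: diag=10, rhs=16; c'=1/5, d'=8/5
row 2: denom=6−2·1/5=28/5; d'=(-30−2·8/5)/(28/5)=-83/14
back: M2=-83/14
back: M1=8/5−1/5·-83/14=39/14
M: M0=0, M1=39/14, M2=-83/14, M3=0
seg 0: a=4, c=M0/2=0, d=(M1−M0)/(6·3)=13/84, b=Δ0−h0·(2M0+M1)/6=-257/84
seg 1: a=-1, c=M1/2=39/28, d=(M2−M1)/(6·2)=-61/84, b=Δ1−h1·(2M1+M2)/6=47/42
seg 2: a=1, c=M2/2=-83/28, d=(M3−M2)/(6·1)=83/84, b=Δ2−h2·(2M2+M3)/6=-85/42
t_q=4 → seg 1, τ=1; S=-1+47/42·τ+39/28·τ²+-61/84·τ³=11/14

  seg 0: a=4 b=-257/84 c=0 d=13/84
  seg 1: a=-1 b=47/42 c=39/28 d=-61/84
  seg 2: a=1 b=-85/42 c=-83/28 d=83/84
S(4) = 11/14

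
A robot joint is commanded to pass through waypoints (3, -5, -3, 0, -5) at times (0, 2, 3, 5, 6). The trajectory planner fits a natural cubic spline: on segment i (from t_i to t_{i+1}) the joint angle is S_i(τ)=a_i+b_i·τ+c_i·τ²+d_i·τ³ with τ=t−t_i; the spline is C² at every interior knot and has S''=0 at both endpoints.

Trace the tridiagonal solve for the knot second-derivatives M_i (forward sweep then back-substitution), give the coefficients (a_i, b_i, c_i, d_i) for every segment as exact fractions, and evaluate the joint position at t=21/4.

  seg 0: a=3 b=-554/93 c=0 d=91/186
  seg 1: a=-5 b=-8/93 c=91/31 d=-79/93
  seg 2: a=-3 b=301/93 c=12/31 d=-467/744
  seg 3: a=0 b=-511/186 c=-419/124 d=419/372
S(21/4) = -6987/7936

Δ: Δ0=-4, Δ1=2, Δ2=3/2, Δ3=-5
row 1: diag=6, rhs=36; c'=1/6, d'=6
row 2: denom=6−1·1/6=35/6; d'=(-3−1·6)/(35/6)=-54/35
row 3: denom=6−2·12/35=186/35; d'=(-39−2·-54/35)/(186/35)=-419/62
back: M3=-419/62
back: M2=-54/35−12/35·-419/62=24/31
back: M1=6−1/6·24/31=182/31
M: M0=0, M1=182/31, M2=24/31, M3=-419/62, M4=0
seg 0: a=3, c=M0/2=0, d=(M1−M0)/(6·2)=91/186, b=Δ0−h0·(2M0+M1)/6=-554/93
seg 1: a=-5, c=M1/2=91/31, d=(M2−M1)/(6·1)=-79/93, b=Δ1−h1·(2M1+M2)/6=-8/93
seg 2: a=-3, c=M2/2=12/31, d=(M3−M2)/(6·2)=-467/744, b=Δ2−h2·(2M2+M3)/6=301/93
seg 3: a=0, c=M3/2=-419/124, d=(M4−M3)/(6·1)=419/372, b=Δ3−h3·(2M3+M4)/6=-511/186
t_q=21/4 → seg 3, τ=1/4; S=0+-511/186·τ+-419/124·τ²+419/372·τ³=-6987/7936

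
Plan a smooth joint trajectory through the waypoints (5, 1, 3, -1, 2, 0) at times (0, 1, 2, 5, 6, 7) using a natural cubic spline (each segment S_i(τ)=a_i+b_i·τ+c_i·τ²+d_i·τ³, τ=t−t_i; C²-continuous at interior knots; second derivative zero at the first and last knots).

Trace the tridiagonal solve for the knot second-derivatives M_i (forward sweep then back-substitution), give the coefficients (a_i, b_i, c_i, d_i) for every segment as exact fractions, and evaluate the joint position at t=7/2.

  seg 0: a=5 b=-14131/2451 c=0 d=4327/2451
  seg 1: a=1 b=-1150/2451 c=4327/817 d=-6929/2451
  seg 2: a=3 b=4025/2451 c=-2602/817 d=125/171
  seg 3: a=-1 b=5564/2451 c=2773/817 d=-6530/2451
  seg 4: a=2 b=2612/2451 c=-3757/817 d=3757/2451
S(7/2) = 263/344

Δ: Δ0=-4, Δ1=2, Δ2=-4/3, Δ3=3, Δ4=-2
row 1: diag=4, rhs=36; c'=1/4, d'=9
row 2: denom=8−1·1/4=31/4; d'=(-20−1·9)/(31/4)=-116/31
row 3: denom=8−3·12/31=212/31; d'=(26−3·-116/31)/(212/31)=577/106
row 4: denom=4−1·31/212=817/212; d'=(-30−1·577/106)/(817/212)=-7514/817
back: M4=-7514/817
back: M3=577/106−31/212·-7514/817=5546/817
back: M2=-116/31−12/31·5546/817=-5204/817
back: M1=9−1/4·-5204/817=8654/817
M: M0=0, M1=8654/817, M2=-5204/817, M3=5546/817, M4=-7514/817, M5=0
seg 0: a=5, c=M0/2=0, d=(M1−M0)/(6·1)=4327/2451, b=Δ0−h0·(2M0+M1)/6=-14131/2451
seg 1: a=1, c=M1/2=4327/817, d=(M2−M1)/(6·1)=-6929/2451, b=Δ1−h1·(2M1+M2)/6=-1150/2451
seg 2: a=3, c=M2/2=-2602/817, d=(M3−M2)/(6·3)=125/171, b=Δ2−h2·(2M2+M3)/6=4025/2451
seg 3: a=-1, c=M3/2=2773/817, d=(M4−M3)/(6·1)=-6530/2451, b=Δ3−h3·(2M3+M4)/6=5564/2451
seg 4: a=2, c=M4/2=-3757/817, d=(M5−M4)/(6·1)=3757/2451, b=Δ4−h4·(2M4+M5)/6=2612/2451
t_q=7/2 → seg 2, τ=3/2; S=3+4025/2451·τ+-2602/817·τ²+125/171·τ³=263/344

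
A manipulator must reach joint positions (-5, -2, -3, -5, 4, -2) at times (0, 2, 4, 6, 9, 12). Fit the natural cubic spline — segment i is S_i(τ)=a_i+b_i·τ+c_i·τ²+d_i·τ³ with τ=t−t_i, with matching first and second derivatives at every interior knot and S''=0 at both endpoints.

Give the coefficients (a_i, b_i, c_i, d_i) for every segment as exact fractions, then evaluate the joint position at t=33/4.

  seg 0: a=-5 b=1004/523 c=0 d=-439/4184
  seg 1: a=-2 b=691/1046 c=-1317/2092 d=103/4184
  seg 2: a=-3 b=-817/523 c=-252/523 d=399/1046
  seg 3: a=-5 b=569/523 c=945/523 d=-1835/4707
  seg 4: a=4 b=734/523 c=-890/523 d=890/4707
S(33/4) = 72121/33472

Δ: Δ0=3/2, Δ1=-1/2, Δ2=-1, Δ3=3, Δ4=-2
row 1: diag=8, rhs=-12; c'=1/4, d'=-3/2
row 2: denom=8−2·1/4=15/2; d'=(-3−2·-3/2)/(15/2)=0
row 3: denom=10−2·4/15=142/15; d'=(24−2·0)/(142/15)=180/71
row 4: denom=12−3·45/142=1569/142; d'=(-30−3·180/71)/(1569/142)=-1780/523
back: M4=-1780/523
back: M3=180/71−45/142·-1780/523=1890/523
back: M2=0−4/15·1890/523=-504/523
back: M1=-3/2−1/4·-504/523=-1317/1046
M: M0=0, M1=-1317/1046, M2=-504/523, M3=1890/523, M4=-1780/523, M5=0
seg 0: a=-5, c=M0/2=0, d=(M1−M0)/(6·2)=-439/4184, b=Δ0−h0·(2M0+M1)/6=1004/523
seg 1: a=-2, c=M1/2=-1317/2092, d=(M2−M1)/(6·2)=103/4184, b=Δ1−h1·(2M1+M2)/6=691/1046
seg 2: a=-3, c=M2/2=-252/523, d=(M3−M2)/(6·2)=399/1046, b=Δ2−h2·(2M2+M3)/6=-817/523
seg 3: a=-5, c=M3/2=945/523, d=(M4−M3)/(6·3)=-1835/4707, b=Δ3−h3·(2M3+M4)/6=569/523
seg 4: a=4, c=M4/2=-890/523, d=(M5−M4)/(6·3)=890/4707, b=Δ4−h4·(2M4+M5)/6=734/523
t_q=33/4 → seg 3, τ=9/4; S=-5+569/523·τ+945/523·τ²+-1835/4707·τ³=72121/33472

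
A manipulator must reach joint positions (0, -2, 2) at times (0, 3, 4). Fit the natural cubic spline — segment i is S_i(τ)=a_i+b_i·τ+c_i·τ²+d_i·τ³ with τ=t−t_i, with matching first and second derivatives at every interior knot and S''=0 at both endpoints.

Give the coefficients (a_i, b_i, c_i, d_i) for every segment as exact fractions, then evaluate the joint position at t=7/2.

Δ: Δ0=-2/3, Δ1=4
row 1: diag=8, rhs=28; c'=1/8, d'=7/2
back: M1=7/2
M: M0=0, M1=7/2, M2=0
seg 0: a=0, c=M0/2=0, d=(M1−M0)/(6·3)=7/36, b=Δ0−h0·(2M0+M1)/6=-29/12
seg 1: a=-2, c=M1/2=7/4, d=(M2−M1)/(6·1)=-7/12, b=Δ1−h1·(2M1+M2)/6=17/6
t_q=7/2 → seg 1, τ=1/2; S=-2+17/6·τ+7/4·τ²+-7/12·τ³=-7/32

  seg 0: a=0 b=-29/12 c=0 d=7/36
  seg 1: a=-2 b=17/6 c=7/4 d=-7/12
S(7/2) = -7/32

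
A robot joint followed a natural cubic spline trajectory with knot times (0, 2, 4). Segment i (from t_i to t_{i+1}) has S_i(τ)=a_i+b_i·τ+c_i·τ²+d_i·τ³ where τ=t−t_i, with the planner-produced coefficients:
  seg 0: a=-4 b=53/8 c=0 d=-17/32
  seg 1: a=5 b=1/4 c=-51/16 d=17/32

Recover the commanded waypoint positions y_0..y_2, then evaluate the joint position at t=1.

y_0 = S_0(0) = a_0 = -4
y_1 = S_1(0) = a_1 = 5
y_2 = S_1(2) = -3
t_q=1 is in segment 0 (τ=1); S_0(τ)=67/32

y_0=-4 y_1=5 y_2=-3
S(1) = 67/32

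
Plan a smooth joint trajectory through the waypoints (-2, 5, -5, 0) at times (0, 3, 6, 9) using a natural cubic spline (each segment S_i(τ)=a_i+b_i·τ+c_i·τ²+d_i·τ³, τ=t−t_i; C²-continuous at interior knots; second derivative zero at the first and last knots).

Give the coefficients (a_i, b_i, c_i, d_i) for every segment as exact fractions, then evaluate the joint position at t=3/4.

Δ: Δ0=7/3, Δ1=-10/3, Δ2=5/3
row 1: diag=12, rhs=-34; c'=1/4, d'=-17/6
row 2: denom=12−3·1/4=45/4; d'=(30−3·-17/6)/(45/4)=154/45
back: M2=154/45
back: M1=-17/6−1/4·154/45=-166/45
M: M0=0, M1=-166/45, M2=154/45, M3=0
seg 0: a=-2, c=M0/2=0, d=(M1−M0)/(6·3)=-83/405, b=Δ0−h0·(2M0+M1)/6=188/45
seg 1: a=5, c=M1/2=-83/45, d=(M2−M1)/(6·3)=32/81, b=Δ1−h1·(2M1+M2)/6=-61/45
seg 2: a=-5, c=M2/2=77/45, d=(M3−M2)/(6·3)=-77/405, b=Δ2−h2·(2M2+M3)/6=-79/45
t_q=3/4 → seg 0, τ=3/4; S=-2+188/45·τ+0·τ²+-83/405·τ³=67/64

  seg 0: a=-2 b=188/45 c=0 d=-83/405
  seg 1: a=5 b=-61/45 c=-83/45 d=32/81
  seg 2: a=-5 b=-79/45 c=77/45 d=-77/405
S(3/4) = 67/64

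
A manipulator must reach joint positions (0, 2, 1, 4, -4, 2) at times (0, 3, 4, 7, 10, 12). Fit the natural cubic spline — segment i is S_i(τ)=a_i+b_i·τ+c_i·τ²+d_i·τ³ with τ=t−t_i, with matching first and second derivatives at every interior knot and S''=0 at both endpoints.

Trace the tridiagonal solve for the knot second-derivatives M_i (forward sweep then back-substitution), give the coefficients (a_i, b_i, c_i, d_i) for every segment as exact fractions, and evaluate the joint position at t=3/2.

  seg 0: a=0 b=3107/2091 c=0 d=-571/6273
  seg 1: a=2 b=-2032/2091 c=-571/697 d=1654/2091
  seg 2: a=1 b=-496/2091 c=1083/697 d=-7160/18819
  seg 3: a=4 b=-146/123 c=-3911/2091 d=8639/18819
  seg 4: a=-4 b=-31/2091 c=1576/697 d=-788/2091
S(3/2) = 10715/5576

Δ: Δ0=2/3, Δ1=-1, Δ2=1, Δ3=-8/3, Δ4=3
row 1: diag=8, rhs=-10; c'=1/8, d'=-5/4
row 2: denom=8−1·1/8=63/8; d'=(12−1·-5/4)/(63/8)=106/63
row 3: denom=12−3·8/21=76/7; d'=(-22−3·106/63)/(76/7)=-142/57
row 4: denom=10−3·21/76=697/76; d'=(34−3·-142/57)/(697/76)=3152/697
back: M4=3152/697
back: M3=-142/57−21/76·3152/697=-7822/2091
back: M2=106/63−8/21·-7822/2091=2166/697
back: M1=-5/4−1/8·2166/697=-1142/697
M: M0=0, M1=-1142/697, M2=2166/697, M3=-7822/2091, M4=3152/697, M5=0
seg 0: a=0, c=M0/2=0, d=(M1−M0)/(6·3)=-571/6273, b=Δ0−h0·(2M0+M1)/6=3107/2091
seg 1: a=2, c=M1/2=-571/697, d=(M2−M1)/(6·1)=1654/2091, b=Δ1−h1·(2M1+M2)/6=-2032/2091
seg 2: a=1, c=M2/2=1083/697, d=(M3−M2)/(6·3)=-7160/18819, b=Δ2−h2·(2M2+M3)/6=-496/2091
seg 3: a=4, c=M3/2=-3911/2091, d=(M4−M3)/(6·3)=8639/18819, b=Δ3−h3·(2M3+M4)/6=-146/123
seg 4: a=-4, c=M4/2=1576/697, d=(M5−M4)/(6·2)=-788/2091, b=Δ4−h4·(2M4+M5)/6=-31/2091
t_q=3/2 → seg 0, τ=3/2; S=0+3107/2091·τ+0·τ²+-571/6273·τ³=10715/5576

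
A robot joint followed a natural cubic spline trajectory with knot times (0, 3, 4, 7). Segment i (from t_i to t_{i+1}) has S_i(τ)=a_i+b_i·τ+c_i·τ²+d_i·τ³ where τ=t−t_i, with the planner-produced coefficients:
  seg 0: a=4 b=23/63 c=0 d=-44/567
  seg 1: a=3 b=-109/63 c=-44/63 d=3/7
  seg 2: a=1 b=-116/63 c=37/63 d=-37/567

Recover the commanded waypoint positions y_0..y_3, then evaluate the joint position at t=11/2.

y_0=4 y_1=3 y_2=1 y_3=-1
S(11/2) = -37/56

y_0 = S_0(0) = a_0 = 4
y_1 = S_1(0) = a_1 = 3
y_2 = S_2(0) = a_2 = 1
y_3 = S_2(3) = -1
t_q=11/2 is in segment 2 (τ=3/2); S_2(τ)=-37/56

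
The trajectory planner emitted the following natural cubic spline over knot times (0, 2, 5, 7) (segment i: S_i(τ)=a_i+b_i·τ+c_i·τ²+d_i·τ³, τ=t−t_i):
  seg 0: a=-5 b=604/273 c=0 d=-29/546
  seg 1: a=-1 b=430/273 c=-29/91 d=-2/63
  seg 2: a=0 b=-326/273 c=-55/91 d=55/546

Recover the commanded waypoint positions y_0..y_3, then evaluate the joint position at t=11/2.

y_0 = S_0(0) = a_0 = -5
y_1 = S_1(0) = a_1 = -1
y_2 = S_2(0) = a_2 = 0
y_3 = S_2(2) = -4
t_q=11/2 is in segment 2 (τ=1/2); S_2(τ)=-153/208

y_0=-5 y_1=-1 y_2=0 y_3=-4
S(11/2) = -153/208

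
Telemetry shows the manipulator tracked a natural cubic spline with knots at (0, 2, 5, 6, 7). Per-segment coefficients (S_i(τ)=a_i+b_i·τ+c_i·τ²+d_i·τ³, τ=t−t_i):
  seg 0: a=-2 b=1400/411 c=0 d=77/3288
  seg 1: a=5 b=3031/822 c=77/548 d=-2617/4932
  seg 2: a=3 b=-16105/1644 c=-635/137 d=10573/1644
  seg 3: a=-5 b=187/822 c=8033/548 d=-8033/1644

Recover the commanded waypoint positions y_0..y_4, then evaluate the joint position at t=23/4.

y_0 = S_0(0) = a_0 = -2
y_1 = S_1(0) = a_1 = 5
y_2 = S_2(0) = a_2 = 3
y_3 = S_3(0) = a_3 = -5
y_4 = S_3(1) = 5
t_q=23/4 is in segment 2 (τ=3/4); S_2(τ)=-148747/35072

y_0=-2 y_1=5 y_2=3 y_3=-5 y_4=5
S(23/4) = -148747/35072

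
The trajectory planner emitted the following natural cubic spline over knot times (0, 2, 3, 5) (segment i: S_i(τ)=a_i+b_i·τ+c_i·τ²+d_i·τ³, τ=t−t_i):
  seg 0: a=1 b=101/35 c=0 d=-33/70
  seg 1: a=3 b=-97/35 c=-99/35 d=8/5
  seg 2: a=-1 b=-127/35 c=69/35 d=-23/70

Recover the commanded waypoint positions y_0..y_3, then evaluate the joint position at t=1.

y_0 = S_0(0) = a_0 = 1
y_1 = S_1(0) = a_1 = 3
y_2 = S_2(0) = a_2 = -1
y_3 = S_2(2) = -3
t_q=1 is in segment 0 (τ=1); S_0(τ)=239/70

y_0=1 y_1=3 y_2=-1 y_3=-3
S(1) = 239/70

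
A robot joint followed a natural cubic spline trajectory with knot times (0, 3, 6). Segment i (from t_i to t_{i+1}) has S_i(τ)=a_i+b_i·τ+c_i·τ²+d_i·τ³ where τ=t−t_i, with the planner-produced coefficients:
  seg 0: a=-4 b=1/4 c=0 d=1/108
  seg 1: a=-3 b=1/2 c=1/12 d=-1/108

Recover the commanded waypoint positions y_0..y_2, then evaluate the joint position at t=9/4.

y_0 = S_0(0) = a_0 = -4
y_1 = S_1(0) = a_1 = -3
y_2 = S_1(3) = -1
t_q=9/4 is in segment 0 (τ=9/4); S_0(τ)=-853/256

y_0=-4 y_1=-3 y_2=-1
S(9/4) = -853/256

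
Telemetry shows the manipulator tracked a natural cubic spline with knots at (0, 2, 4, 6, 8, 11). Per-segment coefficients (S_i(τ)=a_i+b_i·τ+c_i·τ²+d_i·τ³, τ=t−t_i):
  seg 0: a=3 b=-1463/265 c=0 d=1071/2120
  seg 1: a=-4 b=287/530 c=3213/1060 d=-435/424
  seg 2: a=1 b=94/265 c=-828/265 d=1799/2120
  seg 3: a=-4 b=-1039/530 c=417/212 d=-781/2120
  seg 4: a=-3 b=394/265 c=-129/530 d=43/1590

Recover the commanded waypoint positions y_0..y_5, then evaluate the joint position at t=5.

y_0=3 y_1=-4 y_2=1 y_3=-4 y_4=-3 y_5=0
S(5) = -1953/2120

y_0 = S_0(0) = a_0 = 3
y_1 = S_1(0) = a_1 = -4
y_2 = S_2(0) = a_2 = 1
y_3 = S_3(0) = a_3 = -4
y_4 = S_4(0) = a_4 = -3
y_5 = S_4(3) = 0
t_q=5 is in segment 2 (τ=1); S_2(τ)=-1953/2120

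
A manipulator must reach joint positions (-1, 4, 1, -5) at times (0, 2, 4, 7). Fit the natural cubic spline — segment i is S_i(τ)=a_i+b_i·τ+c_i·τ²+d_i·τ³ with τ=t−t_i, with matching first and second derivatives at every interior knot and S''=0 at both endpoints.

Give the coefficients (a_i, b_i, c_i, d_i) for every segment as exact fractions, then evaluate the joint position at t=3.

  seg 0: a=-1 b=67/19 c=0 d=-39/152
  seg 1: a=4 b=17/38 c=-117/76 d=43/152
  seg 2: a=1 b=-44/19 c=3/19 d=-1/57
S(3) = 485/152

Δ: Δ0=5/2, Δ1=-3/2, Δ2=-2
row 1: diag=8, rhs=-24; c'=1/4, d'=-3
row 2: denom=10−2·1/4=19/2; d'=(-3−2·-3)/(19/2)=6/19
back: M2=6/19
back: M1=-3−1/4·6/19=-117/38
M: M0=0, M1=-117/38, M2=6/19, M3=0
seg 0: a=-1, c=M0/2=0, d=(M1−M0)/(6·2)=-39/152, b=Δ0−h0·(2M0+M1)/6=67/19
seg 1: a=4, c=M1/2=-117/76, d=(M2−M1)/(6·2)=43/152, b=Δ1−h1·(2M1+M2)/6=17/38
seg 2: a=1, c=M2/2=3/19, d=(M3−M2)/(6·3)=-1/57, b=Δ2−h2·(2M2+M3)/6=-44/19
t_q=3 → seg 1, τ=1; S=4+17/38·τ+-117/76·τ²+43/152·τ³=485/152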